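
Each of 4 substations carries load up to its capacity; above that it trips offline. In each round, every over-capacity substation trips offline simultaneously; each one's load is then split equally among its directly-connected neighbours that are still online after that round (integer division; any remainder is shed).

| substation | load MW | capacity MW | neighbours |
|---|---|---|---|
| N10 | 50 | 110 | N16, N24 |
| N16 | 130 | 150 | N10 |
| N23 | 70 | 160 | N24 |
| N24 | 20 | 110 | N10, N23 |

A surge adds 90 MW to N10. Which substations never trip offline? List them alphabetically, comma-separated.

Round 1 — N10 at 140 > 110. N10 trips offline.
  N10 sheds 140 MW to N16, N24: 70 each.
    N16: 130+70 = 200 > 150
    N24: 20+70 = 90 ≤ 110
Round 2 — N16 trips offline.
  N16 sheds 200 MW: no online neighbours, lost.
No further trips.

N23, N24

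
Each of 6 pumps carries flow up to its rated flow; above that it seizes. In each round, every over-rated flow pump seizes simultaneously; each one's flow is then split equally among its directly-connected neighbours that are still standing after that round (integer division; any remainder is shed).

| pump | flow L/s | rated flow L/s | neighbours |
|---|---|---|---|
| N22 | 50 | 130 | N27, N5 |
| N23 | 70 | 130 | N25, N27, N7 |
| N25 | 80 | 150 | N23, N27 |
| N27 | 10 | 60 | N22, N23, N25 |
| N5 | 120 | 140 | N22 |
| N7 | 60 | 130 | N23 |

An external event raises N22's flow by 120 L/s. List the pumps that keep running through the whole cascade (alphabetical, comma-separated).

N23, N25, N7

Round 1 — N22 at 170 > 130. N22 seizes.
  N22 sheds 170 L/s to N27, N5: 85 each.
    N27: 10+85 = 95 > 60
    N5: 120+85 = 205 > 140
Round 2 — N27, N5 seize.
  N27 sheds 95 L/s to N23, N25: 47 each (1 lost).
    N23: 70+47 = 117 ≤ 130
    N25: 80+47 = 127 ≤ 150
  N5 sheds 205 L/s: no online neighbours, lost.
No further seizures.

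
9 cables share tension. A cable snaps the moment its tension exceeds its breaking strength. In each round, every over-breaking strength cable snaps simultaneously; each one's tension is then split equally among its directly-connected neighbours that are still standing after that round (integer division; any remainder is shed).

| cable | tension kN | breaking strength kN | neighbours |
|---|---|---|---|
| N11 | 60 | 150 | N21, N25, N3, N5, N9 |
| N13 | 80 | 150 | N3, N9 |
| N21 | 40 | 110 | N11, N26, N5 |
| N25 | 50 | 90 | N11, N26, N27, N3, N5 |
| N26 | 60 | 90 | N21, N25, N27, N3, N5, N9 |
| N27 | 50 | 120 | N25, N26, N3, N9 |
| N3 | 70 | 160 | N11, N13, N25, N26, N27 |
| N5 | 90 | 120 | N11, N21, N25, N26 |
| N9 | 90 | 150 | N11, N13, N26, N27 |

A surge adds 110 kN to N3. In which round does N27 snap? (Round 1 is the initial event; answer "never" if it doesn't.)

4

Round 1 — N3 at 180 > 160. N3 snaps.
  N3 sheds 180 kN to N11, N13, N25, N26, N27: 36 each.
    N11: 60+36 = 96 ≤ 150
    N13: 80+36 = 116 ≤ 150
    N25: 50+36 = 86 ≤ 90
    N26: 60+36 = 96 > 90
    N27: 50+36 = 86 ≤ 120
Round 2 — N26 snaps.
  N26 sheds 96 kN to N21, N25, N27, N5, N9: 19 each (1 lost).
    N21: 40+19 = 59 ≤ 110
    N25: 86+19 = 105 > 90
    N27: 86+19 = 105 ≤ 120
    N5: 90+19 = 109 ≤ 120
    N9: 90+19 = 109 ≤ 150
Round 3 — N25 snaps.
  N25 sheds 105 kN to N11, N27, N5: 35 each.
    N11: 96+35 = 131 ≤ 150
    N27: 105+35 = 140 > 120
    N5: 109+35 = 144 > 120
Round 4 — N27, N5 snap.
  N27 sheds 140 kN to N9: 140 each.
    N9: 109+140 = 249 > 150
  N5 sheds 144 kN to N11, N21: 72 each.
    N11: 131+72 = 203 > 150
    N21: 59+72 = 131 > 110
Round 5 — N11, N21, N9 snap.
  N11 sheds 203 kN: no online neighbours, lost.
  N21 sheds 131 kN: no online neighbours, lost.
  N9 sheds 249 kN to N13: 249 each.
    N13: 116+249 = 365 > 150
Round 6 — N13 snaps.
  N13 sheds 365 kN: no online neighbours, lost.
No further breaks.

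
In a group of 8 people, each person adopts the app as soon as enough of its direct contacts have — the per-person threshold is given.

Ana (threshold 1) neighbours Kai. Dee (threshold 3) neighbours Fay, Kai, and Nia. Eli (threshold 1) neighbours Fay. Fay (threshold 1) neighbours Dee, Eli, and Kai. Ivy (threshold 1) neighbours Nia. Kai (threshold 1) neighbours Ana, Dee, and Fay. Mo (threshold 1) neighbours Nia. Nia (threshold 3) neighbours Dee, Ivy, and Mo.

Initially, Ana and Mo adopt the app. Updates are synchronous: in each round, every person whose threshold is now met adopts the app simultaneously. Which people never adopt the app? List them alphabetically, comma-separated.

Round 1 — Ana, Mo adopt the app (initial).
Round 2 — checking thresholds:
  Kai: 1 of 3 neighbours ≥ 1, adopts the app.
  Nia: 1 of 3 neighbours < 3, below threshold.
Round 3 — checking thresholds:
  Dee: 1 of 3 neighbours < 3, below threshold.
  Fay: 1 of 3 neighbours ≥ 1, adopts the app.
  Nia: 1 of 3 neighbours < 3, below threshold.
Round 4 — checking thresholds:
  Dee: 2 of 3 neighbours < 3, below threshold.
  Eli: 1 of 1 neighbours ≥ 1, adopts the app.
  Nia: 1 of 3 neighbours < 3, below threshold.
Round 5 — no new adoptions; cascade stops.

Dee, Ivy, Nia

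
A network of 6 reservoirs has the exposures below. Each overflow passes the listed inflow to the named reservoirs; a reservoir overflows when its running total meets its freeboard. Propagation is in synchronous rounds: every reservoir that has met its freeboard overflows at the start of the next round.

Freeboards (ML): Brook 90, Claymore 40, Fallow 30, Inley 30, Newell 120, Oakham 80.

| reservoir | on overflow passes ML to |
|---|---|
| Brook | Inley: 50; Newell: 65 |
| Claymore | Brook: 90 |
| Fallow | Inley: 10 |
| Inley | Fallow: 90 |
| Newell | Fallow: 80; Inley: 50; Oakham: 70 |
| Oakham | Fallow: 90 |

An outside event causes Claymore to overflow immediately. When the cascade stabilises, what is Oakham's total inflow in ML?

Round 1 — Claymore overflows (initial).
  Brook: +90 → 90 ≥ 90
Round 2 — Brook overflows.
  Inley: +50 → 50 ≥ 30
  Newell: +65 → 65 < 120
Round 3 — Inley overflows.
  Fallow: +90 → 90 ≥ 30
Round 4 — Fallow overflows.
No further overflows.

0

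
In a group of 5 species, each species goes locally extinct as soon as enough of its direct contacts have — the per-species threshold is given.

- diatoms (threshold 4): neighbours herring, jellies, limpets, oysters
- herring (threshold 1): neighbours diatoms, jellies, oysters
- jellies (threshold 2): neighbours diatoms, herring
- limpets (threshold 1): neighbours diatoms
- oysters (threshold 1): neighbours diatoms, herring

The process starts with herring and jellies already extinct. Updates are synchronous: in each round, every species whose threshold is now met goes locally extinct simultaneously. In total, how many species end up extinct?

Round 1 — herring, jellies go locally extinct (initial).
Round 2 — checking thresholds:
  diatoms: 2 of 4 neighbours < 4, holds.
  oysters: 1 of 2 neighbours ≥ 1, goes locally extinct.
Round 3 — no new extinctions; cascade stops.

3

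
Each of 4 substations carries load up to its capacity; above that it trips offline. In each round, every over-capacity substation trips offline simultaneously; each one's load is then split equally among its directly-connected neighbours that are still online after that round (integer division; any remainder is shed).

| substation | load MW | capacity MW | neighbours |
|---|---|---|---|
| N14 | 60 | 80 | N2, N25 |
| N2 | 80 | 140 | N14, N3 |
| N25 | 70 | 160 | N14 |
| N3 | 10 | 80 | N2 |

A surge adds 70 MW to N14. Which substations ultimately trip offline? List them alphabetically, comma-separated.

Round 1 — N14 at 130 > 80. N14 trips offline.
  N14 sheds 130 MW to N2, N25: 65 each.
    N2: 80+65 = 145 > 140
    N25: 70+65 = 135 ≤ 160
Round 2 — N2 trips offline.
  N2 sheds 145 MW to N3: 145 each.
    N3: 10+145 = 155 > 80
Round 3 — N3 trips offline.
  N3 sheds 155 MW: no online neighbours, lost.
No further trips.

N14, N2, N3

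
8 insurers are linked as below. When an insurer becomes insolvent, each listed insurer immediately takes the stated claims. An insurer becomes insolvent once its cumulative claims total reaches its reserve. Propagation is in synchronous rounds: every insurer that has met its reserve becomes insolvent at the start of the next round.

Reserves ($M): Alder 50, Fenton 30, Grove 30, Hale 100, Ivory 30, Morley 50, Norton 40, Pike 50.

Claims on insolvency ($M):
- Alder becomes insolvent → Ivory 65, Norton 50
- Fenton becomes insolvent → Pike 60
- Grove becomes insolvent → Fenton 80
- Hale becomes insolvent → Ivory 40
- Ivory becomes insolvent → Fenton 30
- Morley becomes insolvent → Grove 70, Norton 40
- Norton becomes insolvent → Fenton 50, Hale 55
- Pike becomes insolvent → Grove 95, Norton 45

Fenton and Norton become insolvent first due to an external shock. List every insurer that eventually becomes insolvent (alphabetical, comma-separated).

Fenton, Grove, Norton, Pike

Round 1 — Fenton, Norton become insolvent (initial).
  Hale: +55 → 55 < 100
  Pike: +60 → 60 ≥ 50
Round 2 — Pike becomes insolvent.
  Grove: +95 → 95 ≥ 30
Round 3 — Grove becomes insolvent.
No further insolvencies.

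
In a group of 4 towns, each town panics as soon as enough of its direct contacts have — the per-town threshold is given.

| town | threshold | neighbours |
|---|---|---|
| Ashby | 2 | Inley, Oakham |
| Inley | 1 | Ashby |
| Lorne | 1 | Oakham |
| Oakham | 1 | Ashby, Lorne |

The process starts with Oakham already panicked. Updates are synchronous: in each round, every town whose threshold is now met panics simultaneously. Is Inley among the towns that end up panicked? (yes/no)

Round 1 — Oakham panics (initial).
Round 2 — checking thresholds:
  Ashby: 1 of 2 neighbours < 2, below threshold.
  Lorne: 1 of 1 neighbours ≥ 1, panics.
Round 3 — no new panics; cascade stops.

no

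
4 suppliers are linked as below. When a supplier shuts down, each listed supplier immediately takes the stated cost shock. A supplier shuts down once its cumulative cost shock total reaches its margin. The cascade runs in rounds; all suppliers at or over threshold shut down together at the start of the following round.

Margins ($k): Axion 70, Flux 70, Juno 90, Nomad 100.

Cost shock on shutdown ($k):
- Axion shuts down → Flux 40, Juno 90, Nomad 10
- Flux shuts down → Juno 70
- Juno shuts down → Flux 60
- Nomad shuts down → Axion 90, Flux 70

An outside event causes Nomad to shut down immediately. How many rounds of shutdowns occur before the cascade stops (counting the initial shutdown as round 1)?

3

Round 1 — Nomad shuts down (initial).
  Axion: +90 → 90 ≥ 70
  Flux: +70 → 70 ≥ 70
Round 2 — Axion, Flux shut down.
  Juno: +90+70 → 160 ≥ 90
Round 3 — Juno shuts down.
No further shutdowns.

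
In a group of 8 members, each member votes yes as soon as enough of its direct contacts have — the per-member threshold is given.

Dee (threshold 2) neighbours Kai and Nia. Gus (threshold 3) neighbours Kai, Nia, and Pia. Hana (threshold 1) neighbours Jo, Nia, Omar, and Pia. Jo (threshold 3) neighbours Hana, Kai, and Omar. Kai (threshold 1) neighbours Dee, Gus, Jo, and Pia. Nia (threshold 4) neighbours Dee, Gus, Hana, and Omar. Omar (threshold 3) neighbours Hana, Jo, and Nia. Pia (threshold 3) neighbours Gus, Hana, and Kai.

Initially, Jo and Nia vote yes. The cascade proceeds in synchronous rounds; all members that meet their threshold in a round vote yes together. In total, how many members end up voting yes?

6

Round 1 — Jo, Nia vote yes (initial).
Round 2 — checking thresholds:
  Dee: 1 of 2 neighbours < 2, below threshold.
  Gus: 1 of 3 neighbours < 3, below threshold.
  Hana: 2 of 4 neighbours ≥ 1, votes yes.
  Kai: 1 of 4 neighbours ≥ 1, votes yes.
  Omar: 2 of 3 neighbours < 3, below threshold.
Round 3 — checking thresholds:
  Dee: 2 of 2 neighbours ≥ 2, votes yes.
  Gus: 2 of 3 neighbours < 3, below threshold.
  Omar: 3 of 3 neighbours ≥ 3, votes yes.
  Pia: 2 of 3 neighbours < 3, below threshold.
Round 4 — no new yes votes; cascade stops.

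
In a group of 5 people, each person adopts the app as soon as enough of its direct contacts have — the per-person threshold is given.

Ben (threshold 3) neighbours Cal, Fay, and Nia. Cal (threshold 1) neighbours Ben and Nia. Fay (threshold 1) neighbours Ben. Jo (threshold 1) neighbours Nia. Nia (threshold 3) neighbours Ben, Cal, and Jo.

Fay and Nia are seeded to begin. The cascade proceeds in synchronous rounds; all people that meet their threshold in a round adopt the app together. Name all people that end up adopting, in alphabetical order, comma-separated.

Ben, Cal, Fay, Jo, Nia

Round 1 — Fay, Nia adopt the app (initial).
Round 2 — checking thresholds:
  Ben: 2 of 3 neighbours < 3, below threshold.
  Cal: 1 of 2 neighbours ≥ 1, adopts the app.
  Jo: 1 of 1 neighbours ≥ 1, adopts the app.
Round 3 — checking thresholds:
  Ben: 3 of 3 neighbours ≥ 3, adopts the app.
Round 4 — no new adoptions; cascade stops.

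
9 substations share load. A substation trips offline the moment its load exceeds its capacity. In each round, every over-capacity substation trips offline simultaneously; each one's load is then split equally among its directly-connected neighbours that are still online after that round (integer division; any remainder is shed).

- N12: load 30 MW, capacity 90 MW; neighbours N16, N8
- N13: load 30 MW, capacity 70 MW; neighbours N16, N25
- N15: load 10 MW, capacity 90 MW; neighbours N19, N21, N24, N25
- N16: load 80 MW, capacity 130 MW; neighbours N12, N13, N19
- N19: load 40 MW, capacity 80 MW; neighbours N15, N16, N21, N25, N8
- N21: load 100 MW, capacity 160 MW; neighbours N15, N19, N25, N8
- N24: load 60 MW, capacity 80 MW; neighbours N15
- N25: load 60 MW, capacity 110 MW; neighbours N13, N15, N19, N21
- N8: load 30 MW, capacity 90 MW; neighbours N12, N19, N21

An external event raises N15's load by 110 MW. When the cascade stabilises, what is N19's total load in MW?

70

Round 1 — N15 at 120 > 90. N15 trips offline.
  N15 sheds 120 MW to N19, N21, N24, N25: 30 each.
    N19: 40+30 = 70 ≤ 80
    N21: 100+30 = 130 ≤ 160
    N24: 60+30 = 90 > 80
    N25: 60+30 = 90 ≤ 110
Round 2 — N24 trips offline.
  N24 sheds 90 MW: no online neighbours, lost.
No further trips.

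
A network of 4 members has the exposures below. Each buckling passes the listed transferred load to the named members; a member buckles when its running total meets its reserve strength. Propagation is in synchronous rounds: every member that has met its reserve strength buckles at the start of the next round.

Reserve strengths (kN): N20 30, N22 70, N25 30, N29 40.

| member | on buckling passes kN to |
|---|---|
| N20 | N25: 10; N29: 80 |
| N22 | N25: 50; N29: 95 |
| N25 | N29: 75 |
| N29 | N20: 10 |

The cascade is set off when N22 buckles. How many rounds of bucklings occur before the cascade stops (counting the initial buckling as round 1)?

2

Round 1 — N22 buckles (initial).
  N25: +50 → 50 ≥ 30
  N29: +95 → 95 ≥ 40
Round 2 — N25, N29 buckle.
  N20: +10 → 10 < 30
No further bucklings.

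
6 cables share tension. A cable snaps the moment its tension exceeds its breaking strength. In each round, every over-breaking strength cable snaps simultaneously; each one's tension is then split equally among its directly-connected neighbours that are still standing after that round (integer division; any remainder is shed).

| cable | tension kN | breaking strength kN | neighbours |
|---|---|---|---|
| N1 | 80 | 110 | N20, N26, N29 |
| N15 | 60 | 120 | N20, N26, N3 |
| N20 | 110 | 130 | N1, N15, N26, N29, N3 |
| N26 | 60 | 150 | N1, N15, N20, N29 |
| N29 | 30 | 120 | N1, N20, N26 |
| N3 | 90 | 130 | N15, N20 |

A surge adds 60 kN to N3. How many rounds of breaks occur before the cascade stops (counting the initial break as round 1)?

4

Round 1 — N3 at 150 > 130. N3 snaps.
  N3 sheds 150 kN to N15, N20: 75 each.
    N15: 60+75 = 135 > 120
    N20: 110+75 = 185 > 130
Round 2 — N15, N20 snap.
  N15 sheds 135 kN to N26: 135 each.
    N26: 60+135 = 195 > 150
  N20 sheds 185 kN to N1, N26, N29: 61 each (2 lost).
    N1: 80+61 = 141 > 110
    N26: 195+61 = 256 > 150
    N29: 30+61 = 91 ≤ 120
Round 3 — N1, N26 snap.
  N1 sheds 141 kN to N29: 141 each.
    N29: 91+141 = 232 > 120
  N26 sheds 256 kN to N29: 256 each.
    N29: 232+256 = 488 > 120
Round 4 — N29 snaps.
  N29 sheds 488 kN: no online neighbours, lost.
No further breaks.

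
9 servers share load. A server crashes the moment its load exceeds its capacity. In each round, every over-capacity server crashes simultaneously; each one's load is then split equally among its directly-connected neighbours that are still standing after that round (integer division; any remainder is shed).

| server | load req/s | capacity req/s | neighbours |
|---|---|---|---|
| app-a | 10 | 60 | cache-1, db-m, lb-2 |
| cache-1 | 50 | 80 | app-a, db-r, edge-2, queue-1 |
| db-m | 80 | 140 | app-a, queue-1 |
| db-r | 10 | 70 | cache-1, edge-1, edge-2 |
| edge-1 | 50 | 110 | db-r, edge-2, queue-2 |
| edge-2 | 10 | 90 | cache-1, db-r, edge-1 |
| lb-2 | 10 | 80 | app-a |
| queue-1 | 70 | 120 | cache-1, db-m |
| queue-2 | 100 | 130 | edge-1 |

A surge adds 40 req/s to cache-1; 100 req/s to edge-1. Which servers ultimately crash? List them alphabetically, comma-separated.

Round 1 — cache-1 at 90 > 80; edge-1 at 150 > 110. cache-1, edge-1 crash.
  cache-1 sheds 90 req/s to app-a, db-r, edge-2, queue-1: 22 each (2 lost).
    app-a: 10+22 = 32 ≤ 60
    db-r: 10+22 = 32 ≤ 70
    edge-2: 10+22 = 32 ≤ 90
    queue-1: 70+22 = 92 ≤ 120
  edge-1 sheds 150 req/s to db-r, edge-2, queue-2: 50 each.
    db-r: 32+50 = 82 > 70
    edge-2: 32+50 = 82 ≤ 90
    queue-2: 100+50 = 150 > 130
Round 2 — db-r, queue-2 crash.
  db-r sheds 82 req/s to edge-2: 82 each.
    edge-2: 82+82 = 164 > 90
  queue-2 sheds 150 req/s: no online neighbours, lost.
Round 3 — edge-2 crashes.
  edge-2 sheds 164 req/s: no online neighbours, lost.
No further crashes.

cache-1, db-r, edge-1, edge-2, queue-2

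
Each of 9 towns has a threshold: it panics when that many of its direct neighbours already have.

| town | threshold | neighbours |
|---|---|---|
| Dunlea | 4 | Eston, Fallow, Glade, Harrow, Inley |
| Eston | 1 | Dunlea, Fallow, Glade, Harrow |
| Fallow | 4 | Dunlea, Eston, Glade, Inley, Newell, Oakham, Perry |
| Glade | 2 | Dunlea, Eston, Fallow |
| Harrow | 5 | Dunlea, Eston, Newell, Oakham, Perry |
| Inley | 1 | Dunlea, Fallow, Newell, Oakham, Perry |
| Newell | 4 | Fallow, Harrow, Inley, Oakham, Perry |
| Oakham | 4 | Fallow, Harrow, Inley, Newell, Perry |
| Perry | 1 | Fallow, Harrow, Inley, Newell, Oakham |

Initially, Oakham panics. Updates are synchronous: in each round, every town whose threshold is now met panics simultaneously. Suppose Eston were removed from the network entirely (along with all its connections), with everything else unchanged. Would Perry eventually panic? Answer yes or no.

yes

With Eston removed:
Round 1 — Oakham panics (initial).
Round 2 — checking thresholds:
  Fallow: 1 of 6 neighbours < 4, holds.
  Harrow: 1 of 4 neighbours < 5, holds.
  Inley: 1 of 5 neighbours ≥ 1, panics.
  Newell: 1 of 5 neighbours < 4, holds.
  Perry: 1 of 5 neighbours ≥ 1, panics.
Round 3 — no new panics; cascade stops.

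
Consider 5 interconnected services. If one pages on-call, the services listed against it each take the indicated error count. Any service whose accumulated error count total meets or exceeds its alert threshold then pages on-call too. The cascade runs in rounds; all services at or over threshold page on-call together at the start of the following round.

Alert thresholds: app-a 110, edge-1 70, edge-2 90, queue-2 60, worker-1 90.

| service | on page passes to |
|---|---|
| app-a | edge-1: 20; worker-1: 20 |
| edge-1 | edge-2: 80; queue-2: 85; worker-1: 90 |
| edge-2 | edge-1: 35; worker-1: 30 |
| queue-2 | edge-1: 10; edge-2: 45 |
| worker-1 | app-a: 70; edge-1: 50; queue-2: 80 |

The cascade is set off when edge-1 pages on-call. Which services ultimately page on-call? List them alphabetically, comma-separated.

Round 1 — edge-1 pages on-call (initial).
  edge-2: +80 → 80 < 90
  queue-2: +85 → 85 ≥ 60
  worker-1: +90 → 90 ≥ 90
Round 2 — queue-2, worker-1 page on-call.
  app-a: +70 → 70 < 110
  edge-2: +45 → 125 ≥ 90
Round 3 — edge-2 pages on-call.
No further pages.

edge-1, edge-2, queue-2, worker-1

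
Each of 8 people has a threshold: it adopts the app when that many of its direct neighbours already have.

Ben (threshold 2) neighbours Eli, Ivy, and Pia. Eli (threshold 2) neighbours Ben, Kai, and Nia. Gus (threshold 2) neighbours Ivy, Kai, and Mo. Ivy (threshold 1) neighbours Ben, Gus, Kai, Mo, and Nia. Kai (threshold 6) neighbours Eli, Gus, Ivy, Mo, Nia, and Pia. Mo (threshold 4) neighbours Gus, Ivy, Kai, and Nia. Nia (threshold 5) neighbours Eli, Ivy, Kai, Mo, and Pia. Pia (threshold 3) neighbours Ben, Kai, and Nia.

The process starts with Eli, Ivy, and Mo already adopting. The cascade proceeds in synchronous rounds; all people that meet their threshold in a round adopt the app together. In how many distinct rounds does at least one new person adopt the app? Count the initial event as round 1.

2

Round 1 — Eli, Ivy, Mo adopt the app (initial).
Round 2 — checking thresholds:
  Ben: 2 of 3 neighbours ≥ 2, adopts the app.
  Gus: 2 of 3 neighbours ≥ 2, adopts the app.
  Kai: 3 of 6 neighbours < 6, not yet.
  Nia: 3 of 5 neighbours < 5, not yet.
Round 3 — no new adoptions; cascade stops.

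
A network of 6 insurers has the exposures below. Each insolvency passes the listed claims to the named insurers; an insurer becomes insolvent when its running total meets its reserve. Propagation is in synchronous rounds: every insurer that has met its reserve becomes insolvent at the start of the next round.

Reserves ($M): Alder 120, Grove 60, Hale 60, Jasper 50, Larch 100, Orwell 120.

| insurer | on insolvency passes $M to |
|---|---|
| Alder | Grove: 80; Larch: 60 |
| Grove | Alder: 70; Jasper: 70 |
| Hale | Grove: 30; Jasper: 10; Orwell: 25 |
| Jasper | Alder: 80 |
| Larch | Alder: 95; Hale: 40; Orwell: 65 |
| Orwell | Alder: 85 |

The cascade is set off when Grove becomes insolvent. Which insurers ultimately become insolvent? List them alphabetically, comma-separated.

Round 1 — Grove becomes insolvent (initial).
  Alder: +70 → 70 < 120
  Jasper: +70 → 70 ≥ 50
Round 2 — Jasper becomes insolvent.
  Alder: +80 → 150 ≥ 120
Round 3 — Alder becomes insolvent.
  Larch: +60 → 60 < 100
No further insolvencies.

Alder, Grove, Jasper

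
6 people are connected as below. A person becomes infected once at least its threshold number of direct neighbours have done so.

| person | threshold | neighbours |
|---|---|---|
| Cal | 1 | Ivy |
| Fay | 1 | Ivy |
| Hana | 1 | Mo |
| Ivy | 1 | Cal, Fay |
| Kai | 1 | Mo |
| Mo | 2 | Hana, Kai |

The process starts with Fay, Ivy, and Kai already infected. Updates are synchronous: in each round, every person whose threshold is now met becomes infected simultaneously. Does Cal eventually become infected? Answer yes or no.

yes

Round 1 — Fay, Ivy, Kai become infected (initial).
Round 2 — checking thresholds:
  Cal: 1 of 1 neighbours ≥ 1, becomes infected.
  Mo: 1 of 2 neighbours < 2, not yet.
Round 3 — no new infections; cascade stops.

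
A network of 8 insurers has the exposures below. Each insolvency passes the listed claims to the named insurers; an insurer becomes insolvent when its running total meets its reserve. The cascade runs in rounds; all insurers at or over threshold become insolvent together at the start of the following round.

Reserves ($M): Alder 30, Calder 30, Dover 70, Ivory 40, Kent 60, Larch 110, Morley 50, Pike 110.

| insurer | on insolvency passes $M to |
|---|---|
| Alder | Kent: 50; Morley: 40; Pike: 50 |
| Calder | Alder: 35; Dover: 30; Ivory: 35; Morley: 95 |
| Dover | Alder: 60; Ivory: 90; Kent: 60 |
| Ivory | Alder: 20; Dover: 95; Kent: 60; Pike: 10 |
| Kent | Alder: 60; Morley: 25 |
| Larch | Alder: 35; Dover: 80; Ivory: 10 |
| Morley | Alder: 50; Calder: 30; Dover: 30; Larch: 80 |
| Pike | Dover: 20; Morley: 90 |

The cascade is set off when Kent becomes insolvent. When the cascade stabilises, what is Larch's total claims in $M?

80

Round 1 — Kent becomes insolvent (initial).
  Alder: +60 → 60 ≥ 30
  Morley: +25 → 25 < 50
Round 2 — Alder becomes insolvent.
  Morley: +40 → 65 ≥ 50
  Pike: +50 → 50 < 110
Round 3 — Morley becomes insolvent.
  Calder: +30 → 30 ≥ 30
  Dover: +30 → 30 < 70
  Larch: +80 → 80 < 110
Round 4 — Calder becomes insolvent.
  Dover: +30 → 60 < 70
  Ivory: +35 → 35 < 40
No further insolvencies.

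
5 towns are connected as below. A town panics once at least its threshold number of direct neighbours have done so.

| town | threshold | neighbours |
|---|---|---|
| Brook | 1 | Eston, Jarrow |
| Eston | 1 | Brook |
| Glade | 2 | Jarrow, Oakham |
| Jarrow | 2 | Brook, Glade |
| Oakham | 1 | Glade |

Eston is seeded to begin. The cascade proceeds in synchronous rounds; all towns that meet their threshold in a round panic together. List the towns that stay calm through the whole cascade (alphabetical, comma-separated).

Glade, Jarrow, Oakham

Round 1 — Eston panics (initial).
Round 2 — checking thresholds:
  Brook: 1 of 2 neighbours ≥ 1, panics.
Round 3 — no new panics; cascade stops.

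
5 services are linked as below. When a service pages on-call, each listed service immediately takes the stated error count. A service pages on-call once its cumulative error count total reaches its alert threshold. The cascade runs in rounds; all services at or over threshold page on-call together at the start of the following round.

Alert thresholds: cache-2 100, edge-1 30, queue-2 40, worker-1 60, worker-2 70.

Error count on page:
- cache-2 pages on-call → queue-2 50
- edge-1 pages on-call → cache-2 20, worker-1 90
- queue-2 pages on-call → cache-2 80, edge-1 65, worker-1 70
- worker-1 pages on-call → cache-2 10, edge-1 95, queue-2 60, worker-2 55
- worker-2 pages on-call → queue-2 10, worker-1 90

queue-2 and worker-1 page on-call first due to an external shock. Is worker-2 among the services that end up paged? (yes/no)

Round 1 — queue-2, worker-1 page on-call (initial).
  cache-2: +80+10 → 90 < 100
  edge-1: +65+95 → 160 ≥ 30
  worker-2: +55 → 55 < 70
Round 2 — edge-1 pages on-call.
  cache-2: +20 → 110 ≥ 100
Round 3 — cache-2 pages on-call.
No further pages.

no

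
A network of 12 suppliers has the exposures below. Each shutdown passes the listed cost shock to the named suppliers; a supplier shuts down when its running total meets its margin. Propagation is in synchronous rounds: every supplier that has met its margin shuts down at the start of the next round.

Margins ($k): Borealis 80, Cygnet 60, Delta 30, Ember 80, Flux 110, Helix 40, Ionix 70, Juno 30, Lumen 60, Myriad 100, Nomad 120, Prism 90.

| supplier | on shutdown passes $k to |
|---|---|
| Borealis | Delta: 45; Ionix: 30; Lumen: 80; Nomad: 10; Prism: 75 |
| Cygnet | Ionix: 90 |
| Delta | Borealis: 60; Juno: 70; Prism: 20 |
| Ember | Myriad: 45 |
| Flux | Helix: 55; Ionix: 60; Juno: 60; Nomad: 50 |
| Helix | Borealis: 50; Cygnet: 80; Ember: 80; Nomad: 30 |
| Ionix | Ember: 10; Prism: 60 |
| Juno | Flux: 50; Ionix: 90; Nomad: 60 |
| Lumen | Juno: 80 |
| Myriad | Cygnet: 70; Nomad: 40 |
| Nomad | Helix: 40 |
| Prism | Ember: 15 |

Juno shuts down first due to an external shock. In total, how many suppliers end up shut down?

Round 1 — Juno shuts down (initial).
  Flux: +50 → 50 < 110
  Ionix: +90 → 90 ≥ 70
  Nomad: +60 → 60 < 120
Round 2 — Ionix shuts down.
  Ember: +10 → 10 < 80
  Prism: +60 → 60 < 90
No further shutdowns.

2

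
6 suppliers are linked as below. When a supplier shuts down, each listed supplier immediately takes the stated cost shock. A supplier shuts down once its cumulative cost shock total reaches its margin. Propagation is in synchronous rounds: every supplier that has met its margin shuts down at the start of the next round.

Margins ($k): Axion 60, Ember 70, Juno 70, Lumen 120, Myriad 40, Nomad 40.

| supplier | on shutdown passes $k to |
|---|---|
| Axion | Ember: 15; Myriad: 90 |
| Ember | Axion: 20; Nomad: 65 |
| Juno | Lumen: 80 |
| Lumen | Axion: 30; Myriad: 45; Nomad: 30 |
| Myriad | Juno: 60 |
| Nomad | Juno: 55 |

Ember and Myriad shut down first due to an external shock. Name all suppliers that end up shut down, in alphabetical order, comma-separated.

Ember, Juno, Myriad, Nomad

Round 1 — Ember, Myriad shut down (initial).
  Axion: +20 → 20 < 60
  Juno: +60 → 60 < 70
  Nomad: +65 → 65 ≥ 40
Round 2 — Nomad shuts down.
  Juno: +55 → 115 ≥ 70
Round 3 — Juno shuts down.
  Lumen: +80 → 80 < 120
No further shutdowns.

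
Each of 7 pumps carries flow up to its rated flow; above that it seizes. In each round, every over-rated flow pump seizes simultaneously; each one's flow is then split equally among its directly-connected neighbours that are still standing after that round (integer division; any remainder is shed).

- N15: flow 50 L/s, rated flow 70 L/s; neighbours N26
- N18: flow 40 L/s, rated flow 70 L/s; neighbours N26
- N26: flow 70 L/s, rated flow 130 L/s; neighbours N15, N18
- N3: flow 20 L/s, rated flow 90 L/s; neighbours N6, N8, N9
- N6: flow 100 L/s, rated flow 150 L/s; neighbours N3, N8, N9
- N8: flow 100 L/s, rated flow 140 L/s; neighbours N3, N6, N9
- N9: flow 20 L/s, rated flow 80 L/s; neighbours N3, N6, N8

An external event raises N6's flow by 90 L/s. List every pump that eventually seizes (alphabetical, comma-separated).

N3, N6, N8, N9

Round 1 — N6 at 190 > 150. N6 seizes.
  N6 sheds 190 L/s to N3, N8, N9: 63 each (1 lost).
    N3: 20+63 = 83 ≤ 90
    N8: 100+63 = 163 > 140
    N9: 20+63 = 83 > 80
Round 2 — N8, N9 seize.
  N8 sheds 163 L/s to N3: 163 each.
    N3: 83+163 = 246 > 90
  N9 sheds 83 L/s to N3: 83 each.
    N3: 246+83 = 329 > 90
Round 3 — N3 seizes.
  N3 sheds 329 L/s: no online neighbours, lost.
No further seizures.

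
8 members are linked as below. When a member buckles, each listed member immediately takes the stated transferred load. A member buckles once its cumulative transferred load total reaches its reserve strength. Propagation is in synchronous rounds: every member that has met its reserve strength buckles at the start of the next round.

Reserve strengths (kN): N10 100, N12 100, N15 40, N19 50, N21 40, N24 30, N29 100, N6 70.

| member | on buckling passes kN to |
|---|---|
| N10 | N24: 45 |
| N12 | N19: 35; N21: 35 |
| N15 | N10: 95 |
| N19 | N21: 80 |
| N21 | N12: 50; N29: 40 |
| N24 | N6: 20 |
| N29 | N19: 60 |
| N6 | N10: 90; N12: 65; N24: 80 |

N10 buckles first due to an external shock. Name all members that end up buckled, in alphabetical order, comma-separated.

Round 1 — N10 buckles (initial).
  N24: +45 → 45 ≥ 30
Round 2 — N24 buckles.
  N6: +20 → 20 < 70
No further bucklings.

N10, N24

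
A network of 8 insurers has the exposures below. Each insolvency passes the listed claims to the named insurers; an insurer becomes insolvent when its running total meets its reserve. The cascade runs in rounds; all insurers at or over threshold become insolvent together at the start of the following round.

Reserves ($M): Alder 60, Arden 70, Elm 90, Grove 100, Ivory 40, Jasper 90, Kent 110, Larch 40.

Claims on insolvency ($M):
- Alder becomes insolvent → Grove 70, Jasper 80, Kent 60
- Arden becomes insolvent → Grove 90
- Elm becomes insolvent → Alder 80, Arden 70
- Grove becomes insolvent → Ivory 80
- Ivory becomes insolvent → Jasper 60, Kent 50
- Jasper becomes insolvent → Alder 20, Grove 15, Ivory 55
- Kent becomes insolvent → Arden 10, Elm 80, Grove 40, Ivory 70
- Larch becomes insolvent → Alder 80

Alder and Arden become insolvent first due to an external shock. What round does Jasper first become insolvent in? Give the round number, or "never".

Round 1 — Alder, Arden become insolvent (initial).
  Grove: +70+90 → 160 ≥ 100
  Jasper: +80 → 80 < 90
  Kent: +60 → 60 < 110
Round 2 — Grove becomes insolvent.
  Ivory: +80 → 80 ≥ 40
Round 3 — Ivory becomes insolvent.
  Jasper: +60 → 140 ≥ 90
  Kent: +50 → 110 ≥ 110
Round 4 — Jasper, Kent become insolvent.
  Elm: +80 → 80 < 90
No further insolvencies.

4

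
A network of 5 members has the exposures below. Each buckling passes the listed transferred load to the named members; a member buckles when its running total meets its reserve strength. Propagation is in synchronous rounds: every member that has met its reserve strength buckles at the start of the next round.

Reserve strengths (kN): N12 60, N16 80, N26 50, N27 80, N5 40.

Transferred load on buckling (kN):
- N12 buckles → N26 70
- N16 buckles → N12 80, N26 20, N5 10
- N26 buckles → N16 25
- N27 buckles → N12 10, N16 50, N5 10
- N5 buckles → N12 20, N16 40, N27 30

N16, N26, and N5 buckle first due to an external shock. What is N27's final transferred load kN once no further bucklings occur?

Round 1 — N16, N26, N5 buckle (initial).
  N12: +80+20 → 100 ≥ 60
  N27: +30 → 30 < 80
Round 2 — N12 buckles.
No further bucklings.

30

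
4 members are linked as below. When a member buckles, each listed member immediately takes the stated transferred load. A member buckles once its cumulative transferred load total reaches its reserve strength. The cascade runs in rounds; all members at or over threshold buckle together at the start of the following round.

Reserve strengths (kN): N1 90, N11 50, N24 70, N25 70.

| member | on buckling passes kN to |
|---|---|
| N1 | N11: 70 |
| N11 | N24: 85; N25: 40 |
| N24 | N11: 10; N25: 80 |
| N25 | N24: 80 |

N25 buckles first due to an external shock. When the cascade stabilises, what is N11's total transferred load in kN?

10

Round 1 — N25 buckles (initial).
  N24: +80 → 80 ≥ 70
Round 2 — N24 buckles.
  N11: +10 → 10 < 50
No further bucklings.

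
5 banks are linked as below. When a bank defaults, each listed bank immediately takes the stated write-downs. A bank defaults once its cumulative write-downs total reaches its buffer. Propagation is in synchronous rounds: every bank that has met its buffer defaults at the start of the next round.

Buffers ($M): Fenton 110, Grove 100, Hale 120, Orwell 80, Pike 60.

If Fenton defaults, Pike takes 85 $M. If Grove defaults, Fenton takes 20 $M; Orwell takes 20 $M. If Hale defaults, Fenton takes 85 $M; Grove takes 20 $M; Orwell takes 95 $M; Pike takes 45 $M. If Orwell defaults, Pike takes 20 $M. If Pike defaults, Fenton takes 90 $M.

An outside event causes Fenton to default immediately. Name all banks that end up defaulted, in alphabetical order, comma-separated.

Round 1 — Fenton defaults (initial).
  Pike: +85 → 85 ≥ 60
Round 2 — Pike defaults.
No further defaults.

Fenton, Pike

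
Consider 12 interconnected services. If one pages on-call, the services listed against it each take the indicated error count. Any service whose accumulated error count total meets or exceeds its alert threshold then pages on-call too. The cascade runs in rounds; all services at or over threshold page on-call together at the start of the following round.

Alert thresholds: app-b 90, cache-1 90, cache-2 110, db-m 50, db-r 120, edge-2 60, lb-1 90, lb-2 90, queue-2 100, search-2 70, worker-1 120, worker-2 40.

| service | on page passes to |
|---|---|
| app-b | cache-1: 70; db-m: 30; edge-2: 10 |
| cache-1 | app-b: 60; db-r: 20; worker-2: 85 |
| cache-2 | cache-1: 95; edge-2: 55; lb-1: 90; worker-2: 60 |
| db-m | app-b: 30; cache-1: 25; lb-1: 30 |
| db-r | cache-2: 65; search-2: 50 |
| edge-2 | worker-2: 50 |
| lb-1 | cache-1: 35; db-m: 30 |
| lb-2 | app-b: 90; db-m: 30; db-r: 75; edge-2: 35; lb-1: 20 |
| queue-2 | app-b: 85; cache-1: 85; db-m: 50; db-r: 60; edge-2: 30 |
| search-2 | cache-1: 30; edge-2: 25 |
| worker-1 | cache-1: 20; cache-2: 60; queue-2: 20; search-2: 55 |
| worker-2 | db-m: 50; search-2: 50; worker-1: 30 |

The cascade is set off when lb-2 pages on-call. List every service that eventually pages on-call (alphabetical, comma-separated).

Round 1 — lb-2 pages on-call (initial).
  app-b: +90 → 90 ≥ 90
  db-m: +30 → 30 < 50
  db-r: +75 → 75 < 120
  edge-2: +35 → 35 < 60
  lb-1: +20 → 20 < 90
Round 2 — app-b pages on-call.
  cache-1: +70 → 70 < 90
  db-m: +30 → 60 ≥ 50
  edge-2: +10 → 45 < 60
Round 3 — db-m pages on-call.
  cache-1: +25 → 95 ≥ 90
  lb-1: +30 → 50 < 90
Round 4 — cache-1 pages on-call.
  db-r: +20 → 95 < 120
  worker-2: +85 → 85 ≥ 40
Round 5 — worker-2 pages on-call.
  search-2: +50 → 50 < 70
  worker-1: +30 → 30 < 120
No further pages.

app-b, cache-1, db-m, lb-2, worker-2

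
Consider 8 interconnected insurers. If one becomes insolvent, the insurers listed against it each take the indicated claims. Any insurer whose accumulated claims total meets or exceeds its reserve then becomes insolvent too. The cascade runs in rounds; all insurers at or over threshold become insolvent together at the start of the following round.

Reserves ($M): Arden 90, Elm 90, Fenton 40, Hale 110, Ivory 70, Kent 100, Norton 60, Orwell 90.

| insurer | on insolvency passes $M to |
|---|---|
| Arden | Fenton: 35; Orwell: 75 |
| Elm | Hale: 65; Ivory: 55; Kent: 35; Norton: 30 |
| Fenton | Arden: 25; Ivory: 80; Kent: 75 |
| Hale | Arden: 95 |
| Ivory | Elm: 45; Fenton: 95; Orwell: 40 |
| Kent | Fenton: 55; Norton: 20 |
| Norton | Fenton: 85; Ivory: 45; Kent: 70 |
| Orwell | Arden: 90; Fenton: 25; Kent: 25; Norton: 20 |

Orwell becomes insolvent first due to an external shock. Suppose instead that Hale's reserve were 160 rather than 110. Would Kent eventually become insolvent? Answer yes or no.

With Hale's reserve at 160:
Round 1 — Orwell becomes insolvent (initial).
  Arden: +90 → 90 ≥ 90
  Fenton: +25 → 25 < 40
  Kent: +25 → 25 < 100
  Norton: +20 → 20 < 60
Round 2 — Arden becomes insolvent.
  Fenton: +35 → 60 ≥ 40
Round 3 — Fenton becomes insolvent.
  Ivory: +80 → 80 ≥ 70
  Kent: +75 → 100 ≥ 100
Round 4 — Ivory, Kent become insolvent.
  Elm: +45 → 45 < 90
  Norton: +20 → 40 < 60
No further insolvencies.

yes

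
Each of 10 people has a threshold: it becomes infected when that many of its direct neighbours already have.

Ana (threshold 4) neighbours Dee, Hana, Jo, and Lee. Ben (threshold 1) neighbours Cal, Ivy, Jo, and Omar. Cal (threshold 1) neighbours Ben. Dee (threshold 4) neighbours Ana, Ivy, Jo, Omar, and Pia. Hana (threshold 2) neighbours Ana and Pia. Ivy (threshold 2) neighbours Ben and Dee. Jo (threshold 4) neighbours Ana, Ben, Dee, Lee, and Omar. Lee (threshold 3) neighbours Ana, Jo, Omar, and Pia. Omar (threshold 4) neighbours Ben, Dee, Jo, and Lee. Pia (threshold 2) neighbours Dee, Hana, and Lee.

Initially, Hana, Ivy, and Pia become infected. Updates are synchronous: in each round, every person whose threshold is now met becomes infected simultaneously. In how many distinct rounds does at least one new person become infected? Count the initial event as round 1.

Round 1 — Hana, Ivy, Pia become infected (initial).
Round 2 — checking thresholds:
  Ana: 1 of 4 neighbours < 4, below threshold.
  Ben: 1 of 4 neighbours ≥ 1, becomes infected.
  Dee: 2 of 5 neighbours < 4, below threshold.
  Lee: 1 of 4 neighbours < 3, below threshold.
Round 3 — checking thresholds:
  Ana: 1 of 4 neighbours < 4, below threshold.
  Cal: 1 of 1 neighbours ≥ 1, becomes infected.
  Dee: 2 of 5 neighbours < 4, below threshold.
  Jo: 1 of 5 neighbours < 4, below threshold.
  Lee: 1 of 4 neighbours < 3, below threshold.
  Omar: 1 of 4 neighbours < 4, below threshold.
Round 4 — no new infections; cascade stops.

3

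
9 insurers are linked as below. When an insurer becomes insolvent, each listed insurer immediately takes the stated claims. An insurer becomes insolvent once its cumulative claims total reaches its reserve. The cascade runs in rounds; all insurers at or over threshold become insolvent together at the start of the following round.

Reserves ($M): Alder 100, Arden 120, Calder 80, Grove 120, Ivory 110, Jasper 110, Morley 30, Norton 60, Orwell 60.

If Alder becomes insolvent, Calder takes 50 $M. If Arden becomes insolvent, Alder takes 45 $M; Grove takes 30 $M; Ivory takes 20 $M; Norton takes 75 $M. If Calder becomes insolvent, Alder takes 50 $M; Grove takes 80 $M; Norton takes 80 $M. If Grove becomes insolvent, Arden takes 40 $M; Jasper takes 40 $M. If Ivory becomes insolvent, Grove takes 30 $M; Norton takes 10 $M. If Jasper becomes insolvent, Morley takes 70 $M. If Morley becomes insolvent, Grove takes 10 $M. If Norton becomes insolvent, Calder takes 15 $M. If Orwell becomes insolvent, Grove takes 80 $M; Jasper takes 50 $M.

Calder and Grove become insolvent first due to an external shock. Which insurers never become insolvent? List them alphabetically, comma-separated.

Round 1 — Calder, Grove become insolvent (initial).
  Alder: +50 → 50 < 100
  Arden: +40 → 40 < 120
  Jasper: +40 → 40 < 110
  Norton: +80 → 80 ≥ 60
Round 2 — Norton becomes insolvent.
No further insolvencies.

Alder, Arden, Ivory, Jasper, Morley, Orwell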